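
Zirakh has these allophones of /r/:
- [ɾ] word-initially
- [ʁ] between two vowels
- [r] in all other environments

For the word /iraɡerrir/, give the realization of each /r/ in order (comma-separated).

Occurrence 1 (position 2): between two vowels → [ʁ].
Occurrence 2 (position 6): no conditioning environment matches → elsewhere allophone [r].
Occurrence 3 (position 7): no conditioning environment matches → elsewhere allophone [r].
Occurrence 4 (position 9): no conditioning environment matches → elsewhere allophone [r].

[ʁ], [r], [r], [r]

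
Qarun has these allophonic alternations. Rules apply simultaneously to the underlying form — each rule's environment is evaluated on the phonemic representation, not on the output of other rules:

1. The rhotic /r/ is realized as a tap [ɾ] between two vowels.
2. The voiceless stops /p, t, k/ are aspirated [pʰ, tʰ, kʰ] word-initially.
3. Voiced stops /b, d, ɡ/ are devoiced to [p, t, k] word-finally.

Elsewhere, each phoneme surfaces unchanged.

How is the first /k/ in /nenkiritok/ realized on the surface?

/k/ (between /n/ and /i/) fails the environment for rule 2, so it stays [k].

[k]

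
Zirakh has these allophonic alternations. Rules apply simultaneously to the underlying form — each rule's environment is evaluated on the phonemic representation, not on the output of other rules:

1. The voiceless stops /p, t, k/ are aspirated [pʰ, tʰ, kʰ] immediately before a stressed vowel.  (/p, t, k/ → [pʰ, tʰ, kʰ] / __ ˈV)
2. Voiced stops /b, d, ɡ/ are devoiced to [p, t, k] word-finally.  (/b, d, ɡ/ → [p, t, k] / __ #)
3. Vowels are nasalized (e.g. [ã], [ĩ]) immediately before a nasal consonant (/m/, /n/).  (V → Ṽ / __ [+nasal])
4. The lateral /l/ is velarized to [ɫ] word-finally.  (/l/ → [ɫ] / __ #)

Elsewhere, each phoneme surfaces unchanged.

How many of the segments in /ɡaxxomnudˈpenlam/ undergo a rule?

Segments that undergo a rule: /o/ → [õ] (rule 3); /p/ → [pʰ] (rule 1); /e/ → [ẽ] (rule 3); /a/ → [ã] (rule 3).
All other segments surface unchanged.

4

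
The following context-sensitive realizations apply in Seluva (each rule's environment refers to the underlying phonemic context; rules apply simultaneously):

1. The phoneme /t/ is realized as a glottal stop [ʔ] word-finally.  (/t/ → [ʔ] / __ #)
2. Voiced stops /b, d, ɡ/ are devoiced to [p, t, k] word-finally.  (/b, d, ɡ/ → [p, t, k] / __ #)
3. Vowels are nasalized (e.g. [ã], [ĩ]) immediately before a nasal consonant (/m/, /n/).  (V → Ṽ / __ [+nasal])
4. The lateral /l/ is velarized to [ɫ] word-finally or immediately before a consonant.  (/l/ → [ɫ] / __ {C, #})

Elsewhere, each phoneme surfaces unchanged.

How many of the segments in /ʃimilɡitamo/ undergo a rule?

3

Segments that undergo a rule: /i/ → [ĩ] (rule 3); /l/ → [ɫ] (rule 4); /a/ → [ã] (rule 3).
All other segments surface unchanged.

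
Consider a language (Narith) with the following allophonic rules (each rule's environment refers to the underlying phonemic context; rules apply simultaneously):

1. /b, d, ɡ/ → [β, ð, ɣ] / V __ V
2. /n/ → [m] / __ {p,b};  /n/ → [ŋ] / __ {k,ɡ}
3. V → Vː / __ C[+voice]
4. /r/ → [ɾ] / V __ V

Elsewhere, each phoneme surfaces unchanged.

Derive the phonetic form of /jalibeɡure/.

/j/ stays [j].
/a/ — between /j/ and /l/, before a voiced consonant — surfaces as [aː] (rule 3).
/l/ (between /a/ and /i/): no rule targets it → [l].
/i/ (between /l/ and /b/): before a voiced consonant, so rule 3 applies → [iː].
/b/ meets the environment for rule 1 (between two vowels) → [β].
/e/ (between /b/ and /ɡ/) occurs before a voiced consonant → [eː] by rule 3.
Rule 1 applies to /ɡ/ (between /e/ and /u/: between two vowels) → [ɣ].
/u/ (between /ɡ/ and /r/) occurs before a voiced consonant → [uː] by rule 3.
/r/ meets the environment for rule 4 (between two vowels) → [ɾ].
/e/ (word-final) is in the target of rule 3 but the environment (before a voiced consonant) is not met → [e].

[jaːliːβeːɣuːɾe]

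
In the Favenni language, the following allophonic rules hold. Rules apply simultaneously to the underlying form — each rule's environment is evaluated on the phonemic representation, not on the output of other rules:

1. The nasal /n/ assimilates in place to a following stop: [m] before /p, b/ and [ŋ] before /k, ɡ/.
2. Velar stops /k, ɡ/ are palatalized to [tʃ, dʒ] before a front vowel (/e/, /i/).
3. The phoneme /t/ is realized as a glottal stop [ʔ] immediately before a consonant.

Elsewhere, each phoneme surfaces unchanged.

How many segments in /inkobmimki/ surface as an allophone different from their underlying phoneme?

Segments that undergo a rule: /n/ → [ŋ] (rule 1); /k/ → [tʃ] (rule 2).
All other segments surface unchanged.

2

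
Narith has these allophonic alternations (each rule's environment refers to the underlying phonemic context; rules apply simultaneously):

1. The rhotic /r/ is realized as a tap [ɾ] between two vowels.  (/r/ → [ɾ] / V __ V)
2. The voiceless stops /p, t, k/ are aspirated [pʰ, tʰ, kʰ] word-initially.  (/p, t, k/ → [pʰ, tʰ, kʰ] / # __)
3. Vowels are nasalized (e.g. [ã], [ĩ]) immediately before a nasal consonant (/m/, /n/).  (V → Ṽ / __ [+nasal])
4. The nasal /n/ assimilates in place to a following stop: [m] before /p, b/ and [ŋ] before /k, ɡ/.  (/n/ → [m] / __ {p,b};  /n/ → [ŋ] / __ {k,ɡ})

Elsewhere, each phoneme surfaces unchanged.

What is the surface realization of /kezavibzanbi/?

Rule 2 applies to /k/ (word-initial: word-initially) → [kʰ].
/e/ (between /k/ and /z/) fails the environment for rule 3, so it stays [e].
/z/ (between /e/ and /a/) is unaffected → [z].
/a/ (between /z/ and /v/): rule 3 targets it, but not before a nasal consonant → unchanged [a].
/v/ stays [v].
/i/ (between /v/ and /b/) is in the target of rule 3 but the environment (before a nasal consonant) is not met → [i].
/b/ stays [b].
/z/ stays [z].
/a/ — between /z/ and /n/, before a nasal consonant — surfaces as [ã] (rule 3).
/n/ meets the environment for rule 4 (before a labial or velar stop) → [m].
/b/ stays [b].
/i/ — word-final; rule 3 does not apply here → [i].

[kʰezavibzãmbi]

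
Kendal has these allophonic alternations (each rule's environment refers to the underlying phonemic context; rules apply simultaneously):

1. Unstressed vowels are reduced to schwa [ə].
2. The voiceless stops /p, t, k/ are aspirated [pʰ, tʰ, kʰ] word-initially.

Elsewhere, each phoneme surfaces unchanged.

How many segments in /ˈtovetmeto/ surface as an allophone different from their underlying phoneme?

Segments that undergo a rule: /t/ → [tʰ] (rule 2); /e/ → [ə] (rule 1); /e/ → [ə] (rule 1); /o/ → [ə] (rule 1).
All other segments surface unchanged.

4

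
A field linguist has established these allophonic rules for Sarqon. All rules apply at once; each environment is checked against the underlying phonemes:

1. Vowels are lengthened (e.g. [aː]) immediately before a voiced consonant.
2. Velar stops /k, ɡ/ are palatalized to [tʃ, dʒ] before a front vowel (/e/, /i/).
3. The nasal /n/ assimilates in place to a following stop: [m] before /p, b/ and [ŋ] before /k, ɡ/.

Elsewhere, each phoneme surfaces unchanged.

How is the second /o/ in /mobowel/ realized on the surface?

/o/ (between /b/ and /w/): before a voiced consonant, so rule 1 applies → [oː].

[oː]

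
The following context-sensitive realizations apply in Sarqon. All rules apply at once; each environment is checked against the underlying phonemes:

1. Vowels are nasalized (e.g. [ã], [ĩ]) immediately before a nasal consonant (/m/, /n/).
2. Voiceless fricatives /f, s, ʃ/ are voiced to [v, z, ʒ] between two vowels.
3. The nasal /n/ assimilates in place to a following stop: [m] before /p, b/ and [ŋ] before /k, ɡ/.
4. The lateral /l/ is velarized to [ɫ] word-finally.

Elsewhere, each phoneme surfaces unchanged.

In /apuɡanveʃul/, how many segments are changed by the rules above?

3

Segments that undergo a rule: /a/ → [ã] (rule 1); /ʃ/ → [ʒ] (rule 2); /l/ → [ɫ] (rule 4).
All other segments surface unchanged.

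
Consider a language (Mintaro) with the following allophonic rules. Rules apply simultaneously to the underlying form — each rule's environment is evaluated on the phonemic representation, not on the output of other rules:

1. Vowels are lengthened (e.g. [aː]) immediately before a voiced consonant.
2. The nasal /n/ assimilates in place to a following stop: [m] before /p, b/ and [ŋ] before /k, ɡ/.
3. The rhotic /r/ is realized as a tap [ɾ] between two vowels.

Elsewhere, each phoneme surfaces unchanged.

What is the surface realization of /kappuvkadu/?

/k/ (word-initial) is unaffected → [k].
/a/ (between /k/ and /p/) is in the target of rule 1 but the environment (before a voiced consonant) is not met → [a].
/p/ (between /a/ and /p/): no rule targets it → [p].
/p/ — not in any rule's target class → [p].
/u/ meets the environment for rule 1 (before a voiced consonant) → [uː].
/v/ stays [v].
/k/ stays [k].
/a/ meets the environment for rule 1 (before a voiced consonant) → [aː].
/d/ (between /a/ and /u/): no rule targets it → [d].
/u/ (word-final): rule 1 targets it, but not before a voiced consonant → unchanged [u].

[kappuːvkaːdu]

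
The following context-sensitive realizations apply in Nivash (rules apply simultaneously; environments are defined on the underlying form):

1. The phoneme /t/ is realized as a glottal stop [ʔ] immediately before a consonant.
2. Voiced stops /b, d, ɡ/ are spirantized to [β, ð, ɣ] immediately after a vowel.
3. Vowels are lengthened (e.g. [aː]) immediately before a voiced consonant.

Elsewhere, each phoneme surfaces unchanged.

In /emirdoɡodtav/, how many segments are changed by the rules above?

Segments that undergo a rule: /e/ → [eː] (rule 3); /i/ → [iː] (rule 3); /o/ → [oː] (rule 3); /ɡ/ → [ɣ] (rule 2); /o/ → [oː] (rule 3); /d/ → [ð] (rule 2); /a/ → [aː] (rule 3).
All other segments surface unchanged.

7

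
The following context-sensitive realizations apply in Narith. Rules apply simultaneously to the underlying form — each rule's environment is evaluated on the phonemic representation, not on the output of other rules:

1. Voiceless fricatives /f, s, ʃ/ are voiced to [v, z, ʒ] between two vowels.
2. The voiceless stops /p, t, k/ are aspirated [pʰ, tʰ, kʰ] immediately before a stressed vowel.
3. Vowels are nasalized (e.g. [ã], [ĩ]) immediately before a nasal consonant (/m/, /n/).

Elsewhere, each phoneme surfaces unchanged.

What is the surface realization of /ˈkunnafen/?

Rule 2 applies to /k/ (word-initial: immediately before a stressed vowel) → [kʰ].
/u/ meets the environment for rule 3 (before a nasal consonant) → [ũ].
/n/ stays [n].
/n/ stays [n].
/a/ (between /n/ and /f/) is in the target of rule 3 but the environment (before a nasal consonant) is not met → [a].
/f/ — between /a/ and /e/, between two vowels — surfaces as [v] (rule 1).
/e/ meets the environment for rule 3 (before a nasal consonant) → [ẽ].
/n/ (word-final): no rule targets it → [n].

[ˈkʰũnnavẽn]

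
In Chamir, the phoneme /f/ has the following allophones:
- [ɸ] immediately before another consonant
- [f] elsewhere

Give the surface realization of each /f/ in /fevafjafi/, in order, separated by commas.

Occurrence 1 (position 1): no conditioning environment matches → elsewhere allophone [f].
Occurrence 2 (position 5): immediately before another consonant → [ɸ].
Occurrence 3 (position 8): no conditioning environment matches → elsewhere allophone [f].

[f], [ɸ], [f]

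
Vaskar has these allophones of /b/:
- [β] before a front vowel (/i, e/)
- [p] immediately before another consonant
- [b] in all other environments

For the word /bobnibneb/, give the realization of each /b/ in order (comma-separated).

Occurrence 1 (position 1): no conditioning environment matches → elsewhere allophone [b].
Occurrence 2 (position 3): immediately before another consonant → [p].
Occurrence 3 (position 6): immediately before another consonant → [p].
Occurrence 4 (position 9): no conditioning environment matches → elsewhere allophone [b].

[b], [p], [p], [b]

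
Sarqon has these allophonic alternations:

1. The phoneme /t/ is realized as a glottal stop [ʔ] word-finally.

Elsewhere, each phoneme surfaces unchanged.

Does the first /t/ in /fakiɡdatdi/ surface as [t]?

/t/ (between /a/ and /d/) fails the environment for rule 1, so it stays [t].
The actual realization is [t], which matches [t].

Yes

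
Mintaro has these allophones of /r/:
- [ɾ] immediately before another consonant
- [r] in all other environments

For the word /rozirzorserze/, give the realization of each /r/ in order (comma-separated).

[r], [ɾ], [ɾ], [ɾ]

Occurrence 1 (position 1): no conditioning environment matches → elsewhere allophone [r].
Occurrence 2 (position 5): immediately before another consonant → [ɾ].
Occurrence 3 (position 8): immediately before another consonant → [ɾ].
Occurrence 4 (position 11): immediately before another consonant → [ɾ].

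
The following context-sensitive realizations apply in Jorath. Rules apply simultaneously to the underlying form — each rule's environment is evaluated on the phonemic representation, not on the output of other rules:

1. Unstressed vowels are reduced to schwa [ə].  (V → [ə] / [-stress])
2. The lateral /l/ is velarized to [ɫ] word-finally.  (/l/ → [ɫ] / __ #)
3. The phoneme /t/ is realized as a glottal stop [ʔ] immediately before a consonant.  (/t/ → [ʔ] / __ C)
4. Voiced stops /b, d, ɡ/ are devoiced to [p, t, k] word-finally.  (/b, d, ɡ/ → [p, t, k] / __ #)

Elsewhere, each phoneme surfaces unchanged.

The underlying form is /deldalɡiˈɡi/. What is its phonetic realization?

[dəldəlɡəˈɡi]

/d/ (word-initial) fails the environment for rule 4, so it stays [d].
Rule 1 applies to /e/ (between /d/ and /l/: in an unstressed syllable) → [ə].
/l/ (between /e/ and /d/): rule 2 targets it, but not word-finally → unchanged [l].
/d/ (between /l/ and /a/): rule 4 targets it, but not word-finally → unchanged [d].
/a/ (between /d/ and /l/): in an unstressed syllable, so rule 1 applies → [ə].
/l/ — between /a/ and /ɡ/; rule 2 does not apply here → [l].
/ɡ/ — between /l/ and /i/; rule 4 does not apply here → [ɡ].
/i/ (between /ɡ/ and /ɡ/): in an unstressed syllable, so rule 1 applies → [ə].
/ɡ/ (between /i/ and /i/) is in the target of rule 4 but the environment (word-finally) is not met → [ɡ].
/i/ — word-final; rule 1 does not apply here → [i].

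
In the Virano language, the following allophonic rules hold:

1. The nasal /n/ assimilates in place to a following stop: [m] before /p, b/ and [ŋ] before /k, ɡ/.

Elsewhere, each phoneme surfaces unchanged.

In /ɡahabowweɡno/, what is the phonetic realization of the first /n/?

/n/ (between /ɡ/ and /o/) fails the environment for rule 1, so it stays [n].

[n]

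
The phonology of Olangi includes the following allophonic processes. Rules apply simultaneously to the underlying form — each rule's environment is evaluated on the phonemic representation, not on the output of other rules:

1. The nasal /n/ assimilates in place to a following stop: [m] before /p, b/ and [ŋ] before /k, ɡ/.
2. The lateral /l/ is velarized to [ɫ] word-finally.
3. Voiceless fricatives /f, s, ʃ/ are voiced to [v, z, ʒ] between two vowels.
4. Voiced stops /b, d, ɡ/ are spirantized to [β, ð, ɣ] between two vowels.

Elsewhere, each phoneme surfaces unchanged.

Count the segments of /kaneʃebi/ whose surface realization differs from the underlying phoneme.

Segments that undergo a rule: /ʃ/ → [ʒ] (rule 3); /b/ → [β] (rule 4).
All other segments surface unchanged.

2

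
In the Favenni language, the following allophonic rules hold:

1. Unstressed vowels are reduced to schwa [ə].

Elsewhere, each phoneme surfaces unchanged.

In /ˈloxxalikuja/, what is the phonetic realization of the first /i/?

/i/ — between /l/ and /k/, in an unstressed syllable — surfaces as [ə] (rule 1).

[ə]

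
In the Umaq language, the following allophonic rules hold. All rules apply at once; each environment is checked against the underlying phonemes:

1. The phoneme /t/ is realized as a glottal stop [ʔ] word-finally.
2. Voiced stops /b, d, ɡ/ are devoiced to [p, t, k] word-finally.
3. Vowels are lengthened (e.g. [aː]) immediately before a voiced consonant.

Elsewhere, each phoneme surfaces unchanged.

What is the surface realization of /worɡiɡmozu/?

/o/ meets the environment for rule 3 (before a voiced consonant) → [oː].
/ɡ/ (between /r/ and /i/): rule 2 targets it, but not word-finally → unchanged [ɡ].
/i/ meets the environment for rule 3 (before a voiced consonant) → [iː].
/ɡ/ (between /i/ and /m/): rule 2 targets it, but not word-finally → unchanged [ɡ].
/o/ (between /m/ and /z/): before a voiced consonant, so rule 3 applies → [oː].
/u/ (word-final) fails the environment for rule 3, so it stays [u].

[woːrɡiːɡmoːzu]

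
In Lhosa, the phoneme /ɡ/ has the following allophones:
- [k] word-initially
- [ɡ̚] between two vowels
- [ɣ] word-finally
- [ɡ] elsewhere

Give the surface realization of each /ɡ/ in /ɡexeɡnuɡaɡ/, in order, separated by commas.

[k], [ɡ], [ɡ̚], [ɣ]

Occurrence 1 (position 1): word-initially → [k].
Occurrence 2 (position 5): no conditioning environment matches → elsewhere allophone [ɡ].
Occurrence 3 (position 8): between two vowels → [ɡ̚].
Occurrence 4 (position 10): word-finally → [ɣ].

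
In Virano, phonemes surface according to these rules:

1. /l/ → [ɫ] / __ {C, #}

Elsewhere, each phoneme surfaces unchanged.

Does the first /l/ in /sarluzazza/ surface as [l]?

Yes

/l/ — between /r/ and /u/; rule 1 does not apply here → [l].
The actual realization is [l], which matches [l].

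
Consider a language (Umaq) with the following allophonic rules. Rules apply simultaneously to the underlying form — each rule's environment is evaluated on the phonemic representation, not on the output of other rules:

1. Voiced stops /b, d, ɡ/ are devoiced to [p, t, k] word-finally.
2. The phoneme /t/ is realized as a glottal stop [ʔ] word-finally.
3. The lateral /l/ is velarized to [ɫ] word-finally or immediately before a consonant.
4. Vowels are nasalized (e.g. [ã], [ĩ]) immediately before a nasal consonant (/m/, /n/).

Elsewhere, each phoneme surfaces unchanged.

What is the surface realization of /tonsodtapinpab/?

/t/ (word-initial) is in the target of rule 2 but the environment (word-finally) is not met → [t].
/o/ — between /t/ and /n/, before a nasal consonant — surfaces as [õ] (rule 4).
/n/ stays [n].
/s/ — not in any rule's target class → [s].
/o/ (between /s/ and /d/): rule 4 targets it, but not before a nasal consonant → unchanged [o].
/d/ (between /o/ and /t/) fails the environment for rule 1, so it stays [d].
/t/ (between /d/ and /a/) is in the target of rule 2 but the environment (word-finally) is not met → [t].
/a/ (between /t/ and /p/) is in the target of rule 4 but the environment (before a nasal consonant) is not met → [a].
/p/ (between /a/ and /i/) is unaffected → [p].
/i/ (between /p/ and /n/) occurs before a nasal consonant → [ĩ] by rule 4.
/n/ (between /i/ and /p/): no rule targets it → [n].
/p/ (between /n/ and /a/) is unaffected → [p].
/a/ (between /p/ and /b/): rule 4 targets it, but not before a nasal consonant → unchanged [a].
/b/ — word-final, word-finally — surfaces as [p] (rule 1).

[tõnsodtapĩnpap]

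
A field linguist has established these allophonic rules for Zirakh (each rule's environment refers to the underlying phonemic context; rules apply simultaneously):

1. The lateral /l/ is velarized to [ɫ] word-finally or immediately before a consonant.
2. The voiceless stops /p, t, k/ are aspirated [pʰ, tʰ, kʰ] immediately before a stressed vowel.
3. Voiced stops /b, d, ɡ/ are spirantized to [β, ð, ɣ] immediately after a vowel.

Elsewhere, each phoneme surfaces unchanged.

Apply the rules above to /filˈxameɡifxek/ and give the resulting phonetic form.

/f/ (word-initial): no rule targets it → [f].
/i/ (between /f/ and /l/) is unaffected → [i].
Rule 1 applies to /l/ (between /i/ and /x/: word-finally or immediately before a consonant) → [ɫ].
/x/ (between /l/ and /a/): no rule targets it → [x].
/a/ — not in any rule's target class → [a].
/m/ — not in any rule's target class → [m].
/e/ (between /m/ and /ɡ/) is unaffected → [e].
Rule 3 applies to /ɡ/ (between /e/ and /i/: immediately after a vowel) → [ɣ].
/i/ stays [i].
/f/ stays [f].
/x/ (between /f/ and /e/) is unaffected → [x].
/e/ (between /x/ and /k/): no rule targets it → [e].
/k/ (word-final): rule 2 targets it, but not immediately before a stressed vowel → unchanged [k].

[fiɫˈxameɣifxek]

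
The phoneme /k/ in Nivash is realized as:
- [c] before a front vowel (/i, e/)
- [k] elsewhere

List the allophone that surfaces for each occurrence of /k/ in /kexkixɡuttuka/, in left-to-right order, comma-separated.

[c], [c], [k]

Occurrence 1 (position 1): before a front vowel → [c].
Occurrence 2 (position 4): before a front vowel → [c].
Occurrence 3 (position 12): no conditioning environment matches → elsewhere allophone [k].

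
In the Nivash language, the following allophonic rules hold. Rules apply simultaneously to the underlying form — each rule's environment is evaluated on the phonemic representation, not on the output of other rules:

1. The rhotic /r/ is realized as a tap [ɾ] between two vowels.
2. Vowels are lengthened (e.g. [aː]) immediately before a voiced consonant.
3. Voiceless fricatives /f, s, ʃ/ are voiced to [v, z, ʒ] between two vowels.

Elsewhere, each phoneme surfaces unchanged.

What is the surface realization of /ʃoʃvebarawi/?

/ʃ/ (word-initial) fails the environment for rule 3, so it stays [ʃ].
/o/ (between /ʃ/ and /ʃ/) is in the target of rule 2 but the environment (before a voiced consonant) is not met → [o].
/ʃ/ (between /o/ and /v/): rule 3 targets it, but not between two vowels → unchanged [ʃ].
/v/ (between /ʃ/ and /e/): no rule targets it → [v].
Rule 2 applies to /e/ (between /v/ and /b/: before a voiced consonant) → [eː].
/b/ (between /e/ and /a/): no rule targets it → [b].
/a/ (between /b/ and /r/) occurs before a voiced consonant → [aː] by rule 2.
/r/ (between /a/ and /a/) occurs between two vowels → [ɾ] by rule 1.
/a/ meets the environment for rule 2 (before a voiced consonant) → [aː].
/w/ — not in any rule's target class → [w].
/i/ — word-final; rule 2 does not apply here → [i].

[ʃoʃveːbaːɾaːwi]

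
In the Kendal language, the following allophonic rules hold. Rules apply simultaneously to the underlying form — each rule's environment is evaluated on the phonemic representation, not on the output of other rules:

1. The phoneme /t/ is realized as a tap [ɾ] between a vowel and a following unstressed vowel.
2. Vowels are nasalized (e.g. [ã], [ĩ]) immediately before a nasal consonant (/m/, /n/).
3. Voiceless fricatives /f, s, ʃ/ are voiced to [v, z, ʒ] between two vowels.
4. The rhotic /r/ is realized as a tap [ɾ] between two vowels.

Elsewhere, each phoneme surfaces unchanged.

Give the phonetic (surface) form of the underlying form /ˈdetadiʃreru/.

/e/ (between /d/ and /t/): rule 2 targets it, but not before a nasal consonant → unchanged [e].
/t/ (between /e/ and /a/) occurs between a vowel and a following unstressed vowel → [ɾ] by rule 1.
/a/ — between /t/ and /d/; rule 2 does not apply here → [a].
/i/ (between /d/ and /ʃ/): rule 2 targets it, but not before a nasal consonant → unchanged [i].
/ʃ/ (between /i/ and /r/): rule 3 targets it, but not between two vowels → unchanged [ʃ].
/r/ — between /ʃ/ and /e/; rule 4 does not apply here → [r].
/e/ (between /r/ and /r/) fails the environment for rule 2, so it stays [e].
/r/ — between /e/ and /u/, between two vowels — surfaces as [ɾ] (rule 4).
/u/ (word-final) is in the target of rule 2 but the environment (before a nasal consonant) is not met → [u].

[ˈdeɾadiʃreɾu]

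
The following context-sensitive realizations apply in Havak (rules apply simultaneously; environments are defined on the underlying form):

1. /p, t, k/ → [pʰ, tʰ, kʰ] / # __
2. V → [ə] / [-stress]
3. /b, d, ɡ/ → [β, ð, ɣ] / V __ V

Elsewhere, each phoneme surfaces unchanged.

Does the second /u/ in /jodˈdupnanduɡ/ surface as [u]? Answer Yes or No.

/u/ — between /d/ and /ɡ/, in an unstressed syllable — surfaces as [ə] (rule 2).
The actual realization is [ə], not [u].

No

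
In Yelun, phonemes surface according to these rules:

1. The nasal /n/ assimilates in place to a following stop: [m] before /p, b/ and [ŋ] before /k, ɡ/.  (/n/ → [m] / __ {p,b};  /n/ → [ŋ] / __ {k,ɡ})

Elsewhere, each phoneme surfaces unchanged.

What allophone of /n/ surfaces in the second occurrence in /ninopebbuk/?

/n/ (between /i/ and /o/): rule 1 targets it, but not before a labial or velar stop → unchanged [n].

[n]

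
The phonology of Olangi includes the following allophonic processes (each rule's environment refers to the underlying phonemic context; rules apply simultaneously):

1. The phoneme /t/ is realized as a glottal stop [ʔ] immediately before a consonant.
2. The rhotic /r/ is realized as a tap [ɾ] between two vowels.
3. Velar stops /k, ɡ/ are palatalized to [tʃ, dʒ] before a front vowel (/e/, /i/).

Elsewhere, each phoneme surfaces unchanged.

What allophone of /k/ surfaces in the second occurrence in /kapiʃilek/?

[k]

/k/ — word-final; rule 3 does not apply here → [k].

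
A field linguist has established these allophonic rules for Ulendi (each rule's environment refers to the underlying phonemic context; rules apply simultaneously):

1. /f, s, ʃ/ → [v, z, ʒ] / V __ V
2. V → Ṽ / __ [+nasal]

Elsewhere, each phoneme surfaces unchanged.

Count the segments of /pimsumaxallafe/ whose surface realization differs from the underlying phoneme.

Segments that undergo a rule: /i/ → [ĩ] (rule 2); /u/ → [ũ] (rule 2); /f/ → [v] (rule 1).
All other segments surface unchanged.

3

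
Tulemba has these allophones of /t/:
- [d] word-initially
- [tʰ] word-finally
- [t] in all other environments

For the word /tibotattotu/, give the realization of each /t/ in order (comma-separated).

[d], [t], [t], [t], [t]

Occurrence 1 (position 1): word-initially → [d].
Occurrence 2 (position 5): no conditioning environment matches → elsewhere allophone [t].
Occurrence 3 (position 7): no conditioning environment matches → elsewhere allophone [t].
Occurrence 4 (position 8): no conditioning environment matches → elsewhere allophone [t].
Occurrence 5 (position 10): no conditioning environment matches → elsewhere allophone [t].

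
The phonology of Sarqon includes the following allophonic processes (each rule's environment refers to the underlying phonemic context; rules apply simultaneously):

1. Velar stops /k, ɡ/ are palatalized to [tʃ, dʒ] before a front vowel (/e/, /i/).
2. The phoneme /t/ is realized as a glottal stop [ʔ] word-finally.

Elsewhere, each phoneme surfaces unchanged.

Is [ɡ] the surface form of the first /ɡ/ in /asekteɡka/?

/ɡ/ (between /e/ and /k/) is in the target of rule 1 but the environment (before a front vowel) is not met → [ɡ].
The actual realization is [ɡ], which matches [ɡ].

Yes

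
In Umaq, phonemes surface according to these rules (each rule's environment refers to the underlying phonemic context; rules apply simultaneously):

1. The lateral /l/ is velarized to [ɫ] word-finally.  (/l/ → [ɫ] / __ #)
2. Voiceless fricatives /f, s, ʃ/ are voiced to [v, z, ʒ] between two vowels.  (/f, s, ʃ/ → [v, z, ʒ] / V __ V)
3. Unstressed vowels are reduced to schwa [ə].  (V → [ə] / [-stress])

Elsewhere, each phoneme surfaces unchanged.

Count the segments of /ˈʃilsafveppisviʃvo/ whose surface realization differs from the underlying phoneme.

5

Segments that undergo a rule: /a/ → [ə] (rule 3); /e/ → [ə] (rule 3); /i/ → [ə] (rule 3); /i/ → [ə] (rule 3); /o/ → [ə] (rule 3).
All other segments surface unchanged.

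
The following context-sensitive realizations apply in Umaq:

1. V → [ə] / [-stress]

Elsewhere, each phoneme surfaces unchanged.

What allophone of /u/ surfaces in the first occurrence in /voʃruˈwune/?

[ə]

/u/ (between /r/ and /w/): in an unstressed syllable, so rule 1 applies → [ə].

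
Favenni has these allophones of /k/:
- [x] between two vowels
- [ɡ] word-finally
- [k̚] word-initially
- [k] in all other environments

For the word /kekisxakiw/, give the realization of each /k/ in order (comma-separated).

[k̚], [x], [x]

Occurrence 1 (position 1): word-initially → [k̚].
Occurrence 2 (position 3): between two vowels → [x].
Occurrence 3 (position 8): between two vowels → [x].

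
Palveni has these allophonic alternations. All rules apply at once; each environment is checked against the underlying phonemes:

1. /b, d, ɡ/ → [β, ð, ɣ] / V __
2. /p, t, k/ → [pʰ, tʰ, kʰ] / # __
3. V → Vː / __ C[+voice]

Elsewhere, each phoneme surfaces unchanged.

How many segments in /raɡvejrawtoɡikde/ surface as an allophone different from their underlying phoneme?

Segments that undergo a rule: /a/ → [aː] (rule 3); /ɡ/ → [ɣ] (rule 1); /e/ → [eː] (rule 3); /a/ → [aː] (rule 3); /o/ → [oː] (rule 3); /ɡ/ → [ɣ] (rule 1).
All other segments surface unchanged.

6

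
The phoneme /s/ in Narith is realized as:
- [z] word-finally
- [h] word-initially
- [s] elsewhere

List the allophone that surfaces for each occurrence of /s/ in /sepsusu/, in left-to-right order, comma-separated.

[h], [s], [s]

Occurrence 1 (position 1): word-initially → [h].
Occurrence 2 (position 4): no conditioning environment matches → elsewhere allophone [s].
Occurrence 3 (position 6): no conditioning environment matches → elsewhere allophone [s].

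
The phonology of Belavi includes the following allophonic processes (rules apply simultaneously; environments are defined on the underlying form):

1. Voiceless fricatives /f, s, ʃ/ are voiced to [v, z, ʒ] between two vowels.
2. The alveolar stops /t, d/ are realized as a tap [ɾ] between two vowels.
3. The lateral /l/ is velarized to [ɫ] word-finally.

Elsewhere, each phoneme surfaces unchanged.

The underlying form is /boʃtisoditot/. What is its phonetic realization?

/ʃ/ — between /o/ and /t/; rule 1 does not apply here → [ʃ].
/t/ — between /ʃ/ and /i/; rule 2 does not apply here → [t].
/s/ (between /i/ and /o/): between two vowels, so rule 1 applies → [z].
Rule 2 applies to /d/ (between /o/ and /i/: between two vowels) → [ɾ].
/t/ — between /i/ and /o/, between two vowels — surfaces as [ɾ] (rule 2).
/t/ (word-final) is in the target of rule 2 but the environment (between two vowels) is not met → [t].

[boʃtizoɾiɾot]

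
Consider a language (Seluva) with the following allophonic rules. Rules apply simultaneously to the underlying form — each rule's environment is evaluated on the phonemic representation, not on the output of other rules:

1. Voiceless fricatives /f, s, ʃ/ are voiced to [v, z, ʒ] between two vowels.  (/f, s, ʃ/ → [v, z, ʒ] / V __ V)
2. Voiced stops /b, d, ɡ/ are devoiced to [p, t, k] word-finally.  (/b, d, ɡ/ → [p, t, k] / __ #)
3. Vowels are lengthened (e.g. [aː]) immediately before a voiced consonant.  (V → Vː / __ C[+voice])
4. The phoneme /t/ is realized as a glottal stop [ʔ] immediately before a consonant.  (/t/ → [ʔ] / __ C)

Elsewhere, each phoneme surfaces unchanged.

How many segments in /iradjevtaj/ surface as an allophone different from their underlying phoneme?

Segments that undergo a rule: /i/ → [iː] (rule 3); /a/ → [aː] (rule 3); /e/ → [eː] (rule 3); /a/ → [aː] (rule 3).
All other segments surface unchanged.

4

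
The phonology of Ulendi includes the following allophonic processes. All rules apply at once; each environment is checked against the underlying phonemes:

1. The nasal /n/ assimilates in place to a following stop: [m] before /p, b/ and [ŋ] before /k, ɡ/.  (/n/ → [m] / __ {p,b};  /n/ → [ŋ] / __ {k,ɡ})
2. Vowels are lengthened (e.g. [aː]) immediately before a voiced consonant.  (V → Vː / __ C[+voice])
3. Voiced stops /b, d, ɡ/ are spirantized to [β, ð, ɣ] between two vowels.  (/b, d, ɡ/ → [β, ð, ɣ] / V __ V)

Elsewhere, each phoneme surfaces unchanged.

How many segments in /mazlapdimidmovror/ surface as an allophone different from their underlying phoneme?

5

Segments that undergo a rule: /a/ → [aː] (rule 2); /i/ → [iː] (rule 2); /i/ → [iː] (rule 2); /o/ → [oː] (rule 2); /o/ → [oː] (rule 2).
All other segments surface unchanged.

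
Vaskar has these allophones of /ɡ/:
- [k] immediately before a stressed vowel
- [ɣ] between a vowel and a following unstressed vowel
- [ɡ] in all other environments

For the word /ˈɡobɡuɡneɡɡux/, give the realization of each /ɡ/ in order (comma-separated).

Occurrence 1 (position 1): immediately before a stressed vowel → [k].
Occurrence 2 (position 4): no conditioning environment matches → elsewhere allophone [ɡ].
Occurrence 3 (position 6): no conditioning environment matches → elsewhere allophone [ɡ].
Occurrence 4 (position 9): no conditioning environment matches → elsewhere allophone [ɡ].
Occurrence 5 (position 10): no conditioning environment matches → elsewhere allophone [ɡ].

[k], [ɡ], [ɡ], [ɡ], [ɡ]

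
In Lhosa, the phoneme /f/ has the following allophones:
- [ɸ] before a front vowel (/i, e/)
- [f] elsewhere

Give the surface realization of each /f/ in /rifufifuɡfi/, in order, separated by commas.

[f], [ɸ], [f], [ɸ]

Occurrence 1 (position 3): no conditioning environment matches → elsewhere allophone [f].
Occurrence 2 (position 5): before a front vowel (/i, e/) → [ɸ].
Occurrence 3 (position 7): no conditioning environment matches → elsewhere allophone [f].
Occurrence 4 (position 10): before a front vowel (/i, e/) → [ɸ].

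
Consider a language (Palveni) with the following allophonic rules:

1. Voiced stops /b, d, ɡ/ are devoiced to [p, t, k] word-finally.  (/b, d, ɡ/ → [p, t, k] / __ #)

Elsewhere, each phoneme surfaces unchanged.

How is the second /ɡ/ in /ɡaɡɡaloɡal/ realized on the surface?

[ɡ]

/ɡ/ (between /a/ and /ɡ/): rule 1 targets it, but not word-finally → unchanged [ɡ].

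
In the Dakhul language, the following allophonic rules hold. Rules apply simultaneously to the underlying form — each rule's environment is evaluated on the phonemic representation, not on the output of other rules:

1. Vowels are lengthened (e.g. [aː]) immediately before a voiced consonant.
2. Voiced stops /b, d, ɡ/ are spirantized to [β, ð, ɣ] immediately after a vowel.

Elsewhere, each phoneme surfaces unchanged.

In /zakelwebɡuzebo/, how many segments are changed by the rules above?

Segments that undergo a rule: /e/ → [eː] (rule 1); /e/ → [eː] (rule 1); /b/ → [β] (rule 2); /u/ → [uː] (rule 1); /e/ → [eː] (rule 1); /b/ → [β] (rule 2).
All other segments surface unchanged.

6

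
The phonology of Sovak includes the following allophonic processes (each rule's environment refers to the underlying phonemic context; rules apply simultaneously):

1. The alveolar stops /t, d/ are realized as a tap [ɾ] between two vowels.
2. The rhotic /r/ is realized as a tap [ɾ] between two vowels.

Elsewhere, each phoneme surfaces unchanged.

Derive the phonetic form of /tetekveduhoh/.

[teɾekveɾuhoh]

/t/ — word-initial; rule 1 does not apply here → [t].
/t/ (between /e/ and /e/) occurs between two vowels → [ɾ] by rule 1.
/d/ — between /e/ and /u/, between two vowels — surfaces as [ɾ] (rule 1).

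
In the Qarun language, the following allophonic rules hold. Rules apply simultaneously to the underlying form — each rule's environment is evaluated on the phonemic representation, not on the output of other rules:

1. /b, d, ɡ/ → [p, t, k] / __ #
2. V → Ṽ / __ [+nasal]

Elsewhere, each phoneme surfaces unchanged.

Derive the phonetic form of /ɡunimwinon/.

/ɡ/ (word-initial) fails the environment for rule 1, so it stays [ɡ].
/u/ (between /ɡ/ and /n/) occurs before a nasal consonant → [ũ] by rule 2.
/n/ (between /u/ and /i/): no rule targets it → [n].
/i/ (between /n/ and /m/) occurs before a nasal consonant → [ĩ] by rule 2.
/m/ stays [m].
/w/ — not in any rule's target class → [w].
Rule 2 applies to /i/ (between /w/ and /n/: before a nasal consonant) → [ĩ].
/n/ (between /i/ and /o/): no rule targets it → [n].
/o/ (between /n/ and /n/): before a nasal consonant, so rule 2 applies → [õ].
/n/ stays [n].

[ɡũnĩmwĩnõn]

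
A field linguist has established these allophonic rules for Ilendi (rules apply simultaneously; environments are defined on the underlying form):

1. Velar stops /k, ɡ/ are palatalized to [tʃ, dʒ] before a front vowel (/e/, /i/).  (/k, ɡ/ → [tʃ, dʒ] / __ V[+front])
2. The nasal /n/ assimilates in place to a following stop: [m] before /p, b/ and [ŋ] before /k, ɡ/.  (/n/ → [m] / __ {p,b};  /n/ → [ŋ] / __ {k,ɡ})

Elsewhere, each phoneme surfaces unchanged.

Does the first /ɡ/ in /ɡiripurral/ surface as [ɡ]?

/ɡ/ meets the environment for rule 1 (before a front vowel) → [dʒ].
The actual realization is [dʒ], not [ɡ].

No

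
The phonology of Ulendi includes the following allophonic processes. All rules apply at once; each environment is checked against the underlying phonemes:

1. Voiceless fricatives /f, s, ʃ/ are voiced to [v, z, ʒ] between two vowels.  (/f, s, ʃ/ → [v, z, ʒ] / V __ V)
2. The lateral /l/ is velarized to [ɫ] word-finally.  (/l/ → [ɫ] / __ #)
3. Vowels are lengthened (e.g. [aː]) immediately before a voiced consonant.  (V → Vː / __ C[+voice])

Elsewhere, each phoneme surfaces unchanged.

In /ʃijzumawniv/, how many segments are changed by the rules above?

Segments that undergo a rule: /i/ → [iː] (rule 3); /u/ → [uː] (rule 3); /a/ → [aː] (rule 3); /i/ → [iː] (rule 3).
All other segments surface unchanged.

4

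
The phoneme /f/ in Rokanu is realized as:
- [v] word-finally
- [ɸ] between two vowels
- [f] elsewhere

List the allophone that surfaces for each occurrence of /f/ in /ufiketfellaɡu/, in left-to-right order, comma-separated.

Occurrence 1 (position 2): between two vowels → [ɸ].
Occurrence 2 (position 7): no conditioning environment matches → elsewhere allophone [f].

[ɸ], [f]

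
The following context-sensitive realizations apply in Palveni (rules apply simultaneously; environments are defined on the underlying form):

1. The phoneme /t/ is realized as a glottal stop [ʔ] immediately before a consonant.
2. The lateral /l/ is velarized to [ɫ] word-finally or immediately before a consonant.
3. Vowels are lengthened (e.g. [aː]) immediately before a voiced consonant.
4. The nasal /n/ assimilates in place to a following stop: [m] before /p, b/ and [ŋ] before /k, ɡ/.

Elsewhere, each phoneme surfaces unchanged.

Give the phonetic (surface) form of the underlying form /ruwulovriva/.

[ruːwuːloːvriːva]

/u/ — between /r/ and /w/, before a voiced consonant — surfaces as [uː] (rule 3).
/u/ (between /w/ and /l/): before a voiced consonant, so rule 3 applies → [uː].
/l/ (between /u/ and /o/) fails the environment for rule 2, so it stays [l].
/o/ (between /l/ and /v/) occurs before a voiced consonant → [oː] by rule 3.
/i/ (between /r/ and /v/): before a voiced consonant, so rule 3 applies → [iː].
/a/ — word-final; rule 3 does not apply here → [a].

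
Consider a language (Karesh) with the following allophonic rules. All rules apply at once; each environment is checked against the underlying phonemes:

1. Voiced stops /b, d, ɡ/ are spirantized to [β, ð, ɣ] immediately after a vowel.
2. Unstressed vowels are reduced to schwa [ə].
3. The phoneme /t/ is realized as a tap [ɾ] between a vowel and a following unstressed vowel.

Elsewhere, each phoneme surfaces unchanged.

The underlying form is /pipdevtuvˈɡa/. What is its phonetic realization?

/i/ (between /p/ and /p/) occurs in an unstressed syllable → [ə] by rule 2.
/d/ (between /p/ and /e/) is in the target of rule 1 but the environment (immediately after a vowel) is not met → [d].
/e/ meets the environment for rule 2 (in an unstressed syllable) → [ə].
/t/ (between /v/ and /u/) is in the target of rule 3 but the environment (between a vowel and a following unstressed vowel) is not met → [t].
/u/ — between /t/ and /v/, in an unstressed syllable — surfaces as [ə] (rule 2).
/ɡ/ (between /v/ and /a/) is in the target of rule 1 but the environment (immediately after a vowel) is not met → [ɡ].
/a/ (word-final): rule 2 targets it, but not in an unstressed syllable → unchanged [a].

[pəpdəvtəvˈɡa]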